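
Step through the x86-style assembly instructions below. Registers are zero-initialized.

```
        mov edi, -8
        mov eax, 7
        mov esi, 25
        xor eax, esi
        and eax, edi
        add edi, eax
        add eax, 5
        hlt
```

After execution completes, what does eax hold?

edi=-8
eax=7
esi=25
eax=7^25=30
eax=30&(-8)=24
edi=(-8)+24=16
eax=24+5=29
halt.

29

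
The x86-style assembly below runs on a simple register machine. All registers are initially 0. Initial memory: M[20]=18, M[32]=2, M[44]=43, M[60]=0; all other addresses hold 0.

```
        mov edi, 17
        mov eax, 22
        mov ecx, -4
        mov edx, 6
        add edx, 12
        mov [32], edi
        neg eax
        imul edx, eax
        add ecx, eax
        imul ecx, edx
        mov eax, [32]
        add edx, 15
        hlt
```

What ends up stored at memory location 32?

17

edi=17
eax=22
ecx=-4
edx=6
edx=6+12=18
mov [32], edi → M[32]=17
eax=-(22)=-22
edx=18*(-22)=-396
ecx=(-4)+(-22)=-26
ecx=(-26)*(-396)=10296
eax=M[32]=17
edx=(-396)+15=-381
halt.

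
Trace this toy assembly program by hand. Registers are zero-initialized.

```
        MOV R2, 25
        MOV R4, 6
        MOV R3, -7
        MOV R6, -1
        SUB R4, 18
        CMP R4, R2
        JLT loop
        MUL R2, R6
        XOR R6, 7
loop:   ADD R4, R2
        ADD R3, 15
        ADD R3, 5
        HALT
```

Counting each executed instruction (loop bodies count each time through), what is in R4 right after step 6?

-12

R2=25
R4=6
R3=-7
R6=-1
R4=6-18=-12
CMP R4, R2  (cmp -12,25)
After step 6: R4 = -12.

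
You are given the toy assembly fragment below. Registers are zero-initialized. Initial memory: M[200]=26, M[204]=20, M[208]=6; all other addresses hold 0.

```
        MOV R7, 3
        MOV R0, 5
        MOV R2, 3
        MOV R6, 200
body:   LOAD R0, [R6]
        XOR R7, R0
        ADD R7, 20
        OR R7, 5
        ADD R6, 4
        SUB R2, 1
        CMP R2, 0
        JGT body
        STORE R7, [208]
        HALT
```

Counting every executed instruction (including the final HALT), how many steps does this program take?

after MOV R7, 3: R7=3
after MOV R0, 5: R0=5
after MOV R2, 3: R2=3
after MOV R6, 200: R6=200
after LOAD R0, [R6]: R0=M[200]=26
after XOR R7, R0: R7=3^26=25
after ADD R7, 20: R7=25+20=45
after OR R7, 5: R7=45|5=45
after ADD R6, 4: R6=200+4=204
after SUB R2, 1: R2=3-1=2
CMP R2, 0  (cmp 2,0)
JGT body: taken
after LOAD R0, [R6]: R0=M[204]=20
after XOR R7, R0: R7=45^20=57
after ADD R7, 20: R7=57+20=77
after OR R7, 5: R7=77|5=77
after ADD R6, 4: R6=204+4=208
after SUB R2, 1: R2=2-1=1
CMP R2, 0  (cmp 1,0)
JGT body: taken
after LOAD R0, [R6]: R0=M[208]=6
after XOR R7, R0: R7=77^6=75
after ADD R7, 20: R7=75+20=95
after OR R7, 5: R7=95|5=95
after ADD R6, 4: R6=208+4=212
after SUB R2, 1: R2=1-1=0
CMP R2, 0  (cmp 0,0)
JGT body: not taken
STORE R7, [208] → M[208]=95
halt.
Total executed instructions: 30.

30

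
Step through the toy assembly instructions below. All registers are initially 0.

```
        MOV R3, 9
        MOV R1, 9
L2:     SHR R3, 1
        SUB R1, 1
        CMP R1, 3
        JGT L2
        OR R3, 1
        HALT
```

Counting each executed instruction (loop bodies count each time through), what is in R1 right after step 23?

after MOV R3, 9: R3=9
after MOV R1, 9: R1=9
after SHR R3, 1: R3=9>>1=4
after SUB R1, 1: R1=9-1=8
CMP R1, 3  (cmp 8,3)
JGT L2: taken
after SHR R3, 1: R3=4>>1=2
after SUB R1, 1: R1=8-1=7
CMP R1, 3  (cmp 7,3)
JGT L2: taken
after SHR R3, 1: R3=2>>1=1
after SUB R1, 1: R1=7-1=6
CMP R1, 3  (cmp 6,3)
JGT L2: taken
after SHR R3, 1: R3=1>>1=0
after SUB R1, 1: R1=6-1=5
CMP R1, 3  (cmp 5,3)
JGT L2: taken
after SHR R3, 1: R3=0>>1=0
after SUB R1, 1: R1=5-1=4
CMP R1, 3  (cmp 4,3)
JGT L2: taken
after SHR R3, 1: R3=0>>1=0
After step 23: R1 = 4.

4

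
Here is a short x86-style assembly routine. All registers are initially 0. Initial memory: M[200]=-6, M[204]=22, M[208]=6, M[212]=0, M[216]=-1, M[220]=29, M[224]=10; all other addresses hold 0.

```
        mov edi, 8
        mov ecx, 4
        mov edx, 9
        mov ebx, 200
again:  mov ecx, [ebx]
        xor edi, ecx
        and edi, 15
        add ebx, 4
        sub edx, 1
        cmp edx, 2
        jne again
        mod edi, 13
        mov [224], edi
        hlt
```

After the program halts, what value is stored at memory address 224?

10

mov edi, 8 → edi=8
mov ecx, 4 → ecx=4
mov edx, 9 → edx=9
mov ebx, 200 → ebx=200
mov ecx, [ebx] → ecx=M[200]=-6
xor edi, ecx → edi=8^(-6)=-14
and edi, 15 → edi=(-14)&15=2
add ebx, 4 → ebx=200+4=204
sub edx, 1 → edx=9-1=8
cmp edx, 2  (cmp 8,2)
jne again: taken
mov ecx, [ebx] → ecx=M[204]=22
xor edi, ecx → edi=2^22=20
and edi, 15 → edi=20&15=4
add ebx, 4 → ebx=204+4=208
sub edx, 1 → edx=8-1=7
cmp edx, 2  (cmp 7,2)
jne again: taken
mov ecx, [ebx] → ecx=M[208]=6
xor edi, ecx → edi=4^6=2
and edi, 15 → edi=2&15=2
add ebx, 4 → ebx=208+4=212
sub edx, 1 → edx=7-1=6
cmp edx, 2  (cmp 6,2)
jne again: taken
mov ecx, [ebx] → ecx=M[212]=0
xor edi, ecx → edi=2^0=2
and edi, 15 → edi=2&15=2
add ebx, 4 → ebx=212+4=216
sub edx, 1 → edx=6-1=5
cmp edx, 2  (cmp 5,2)
jne again: taken
mov ecx, [ebx] → ecx=M[216]=-1
xor edi, ecx → edi=2^(-1)=-3
and edi, 15 → edi=(-3)&15=13
add ebx, 4 → ebx=216+4=220
sub edx, 1 → edx=5-1=4
cmp edx, 2  (cmp 4,2)
jne again: taken
mov ecx, [ebx] → ecx=M[220]=29
xor edi, ecx → edi=13^29=16
and edi, 15 → edi=16&15=0
add ebx, 4 → ebx=220+4=224
sub edx, 1 → edx=4-1=3
cmp edx, 2  (cmp 3,2)
jne again: taken
mov ecx, [ebx] → ecx=M[224]=10
xor edi, ecx → edi=0^10=10
and edi, 15 → edi=10&15=10
add ebx, 4 → ebx=224+4=228
sub edx, 1 → edx=3-1=2
cmp edx, 2  (cmp 2,2)
jne again: not taken
mod edi, 13 → edi=10%13=10
mov [224], edi → M[224]=10
halt.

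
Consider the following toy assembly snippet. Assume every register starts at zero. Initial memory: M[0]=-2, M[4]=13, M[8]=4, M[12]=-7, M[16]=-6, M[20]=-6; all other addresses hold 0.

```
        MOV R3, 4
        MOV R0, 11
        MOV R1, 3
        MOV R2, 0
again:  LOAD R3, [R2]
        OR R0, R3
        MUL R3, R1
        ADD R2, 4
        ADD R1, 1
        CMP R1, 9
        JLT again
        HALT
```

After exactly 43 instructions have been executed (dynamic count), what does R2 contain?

after MOV R3, 4: R3=4
after MOV R0, 11: R0=11
after MOV R1, 3: R1=3
after MOV R2, 0: R2=0
after LOAD R3, [R2]: R3=M[0]=-2
after OR R0, R3: R0=11|(-2)=-1
after MUL R3, R1: R3=(-2)*3=-6
after ADD R2, 4: R2=0+4=4
after ADD R1, 1: R1=3+1=4
CMP R1, 9  (cmp 4,9)
JLT again: taken
after LOAD R3, [R2]: R3=M[4]=13
after OR R0, R3: R0=(-1)|13=-1
after MUL R3, R1: R3=13*4=52
after ADD R2, 4: R2=4+4=8
after ADD R1, 1: R1=4+1=5
CMP R1, 9  (cmp 5,9)
JLT again: taken
after LOAD R3, [R2]: R3=M[8]=4
after OR R0, R3: R0=(-1)|4=-1
after MUL R3, R1: R3=4*5=20
after ADD R2, 4: R2=8+4=12
after ADD R1, 1: R1=5+1=6
CMP R1, 9  (cmp 6,9)
JLT again: taken
after LOAD R3, [R2]: R3=M[12]=-7
after OR R0, R3: R0=(-1)|(-7)=-1
after MUL R3, R1: R3=(-7)*6=-42
after ADD R2, 4: R2=12+4=16
after ADD R1, 1: R1=6+1=7
CMP R1, 9  (cmp 7,9)
JLT again: taken
after LOAD R3, [R2]: R3=M[16]=-6
after OR R0, R3: R0=(-1)|(-6)=-1
after MUL R3, R1: R3=(-6)*7=-42
after ADD R2, 4: R2=16+4=20
after ADD R1, 1: R1=7+1=8
CMP R1, 9  (cmp 8,9)
JLT again: taken
after LOAD R3, [R2]: R3=M[20]=-6
after OR R0, R3: R0=(-1)|(-6)=-1
after MUL R3, R1: R3=(-6)*8=-48
after ADD R2, 4: R2=20+4=24
After step 43: R2 = 24.

24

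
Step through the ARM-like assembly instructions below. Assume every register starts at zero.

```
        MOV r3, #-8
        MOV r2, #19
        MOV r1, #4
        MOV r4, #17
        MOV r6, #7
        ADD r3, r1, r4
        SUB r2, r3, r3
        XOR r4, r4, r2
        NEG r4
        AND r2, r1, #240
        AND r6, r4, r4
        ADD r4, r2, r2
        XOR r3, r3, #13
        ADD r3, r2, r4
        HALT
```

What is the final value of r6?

after MOV r3, #-8: r3=-8
after MOV r2, #19: r2=19
after MOV r1, #4: r1=4
after MOV r4, #17: r4=17
after MOV r6, #7: r6=7
after ADD r3, r1, r4: r3=4+17=21
after SUB r2, r3, r3: r2=21-21=0
after XOR r4, r4, r2: r4=17^0=17
after NEG r4: r4=-(17)=-17
after AND r2, r1, #240: r2=4&240=0
after AND r6, r4, r4: r6=(-17)&(-17)=-17
after ADD r4, r2, r2: r4=0+0=0
after XOR r3, r3, #13: r3=21^13=24
after ADD r3, r2, r4: r3=0+0=0
halt.

-17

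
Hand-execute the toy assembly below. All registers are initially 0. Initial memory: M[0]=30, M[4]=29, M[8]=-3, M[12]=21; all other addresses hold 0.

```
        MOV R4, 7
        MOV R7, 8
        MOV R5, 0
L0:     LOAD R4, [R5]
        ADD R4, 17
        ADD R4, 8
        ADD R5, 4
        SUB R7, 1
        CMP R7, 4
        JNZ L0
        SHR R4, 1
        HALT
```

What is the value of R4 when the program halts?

R4=7
R7=8
R5=0
R4=M[0]=30
R4=30+17=47
R4=47+8=55
R5=0+4=4
R7=8-1=7
CMP R7, 4  (cmp 7,4)
JNZ L0: taken
R4=M[4]=29
R4=29+17=46
R4=46+8=54
R5=4+4=8
R7=7-1=6
CMP R7, 4  (cmp 6,4)
JNZ L0: taken
R4=M[8]=-3
R4=(-3)+17=14
R4=14+8=22
R5=8+4=12
R7=6-1=5
CMP R7, 4  (cmp 5,4)
JNZ L0: taken
R4=M[12]=21
R4=21+17=38
R4=38+8=46
R5=12+4=16
R7=5-1=4
CMP R7, 4  (cmp 4,4)
JNZ L0: not taken
R4=46>>1=23
halt.

23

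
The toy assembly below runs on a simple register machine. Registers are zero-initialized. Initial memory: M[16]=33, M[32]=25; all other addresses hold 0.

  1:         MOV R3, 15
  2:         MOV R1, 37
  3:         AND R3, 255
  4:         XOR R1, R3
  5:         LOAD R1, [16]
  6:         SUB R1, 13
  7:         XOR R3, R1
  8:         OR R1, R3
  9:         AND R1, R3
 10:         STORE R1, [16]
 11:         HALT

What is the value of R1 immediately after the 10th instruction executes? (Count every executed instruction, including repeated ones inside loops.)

MOV R3, 15 → R3=15
MOV R1, 37 → R1=37
AND R3, 255 → R3=15&255=15
XOR R1, R3 → R1=37^15=42
LOAD R1, [16] → R1=M[16]=33
SUB R1, 13 → R1=33-13=20
XOR R3, R1 → R3=15^20=27
OR R1, R3 → R1=20|27=31
AND R1, R3 → R1=31&27=27
STORE R1, [16] → M[16]=27
After step 10: R1 = 27.

27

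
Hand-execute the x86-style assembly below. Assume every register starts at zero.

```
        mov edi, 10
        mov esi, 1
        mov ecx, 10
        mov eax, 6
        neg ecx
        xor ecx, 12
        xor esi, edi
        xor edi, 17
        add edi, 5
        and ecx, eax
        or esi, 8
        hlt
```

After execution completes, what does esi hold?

11

after mov edi, 10: edi=10
after mov esi, 1: esi=1
after mov ecx, 10: ecx=10
after mov eax, 6: eax=6
after neg ecx: ecx=-(10)=-10
after xor ecx, 12: ecx=(-10)^12=-6
after xor esi, edi: esi=1^10=11
after xor edi, 17: edi=10^17=27
after add edi, 5: edi=27+5=32
after and ecx, eax: ecx=(-6)&6=2
after or esi, 8: esi=11|8=11
halt.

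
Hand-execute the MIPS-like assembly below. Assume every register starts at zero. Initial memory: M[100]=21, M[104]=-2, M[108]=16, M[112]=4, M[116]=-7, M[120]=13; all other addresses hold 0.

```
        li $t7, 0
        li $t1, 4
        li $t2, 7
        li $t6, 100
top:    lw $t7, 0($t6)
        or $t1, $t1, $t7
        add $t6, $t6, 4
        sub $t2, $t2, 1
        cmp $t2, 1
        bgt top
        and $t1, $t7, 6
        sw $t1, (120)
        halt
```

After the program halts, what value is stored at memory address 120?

li $t7, 0 → $t7=0
li $t1, 4 → $t1=4
li $t2, 7 → $t2=7
li $t6, 100 → $t6=100
lw $t7, 0($t6) → $t7=M[100]=21
or $t1, $t1, $t7 → $t1=4|21=21
add $t6, $t6, 4 → $t6=100+4=104
sub $t2, $t2, 1 → $t2=7-1=6
cmp $t2, 1  (cmp 6,1)
bgt top: taken
lw $t7, 0($t6) → $t7=M[104]=-2
or $t1, $t1, $t7 → $t1=21|(-2)=-1
add $t6, $t6, 4 → $t6=104+4=108
sub $t2, $t2, 1 → $t2=6-1=5
cmp $t2, 1  (cmp 5,1)
bgt top: taken
lw $t7, 0($t6) → $t7=M[108]=16
or $t1, $t1, $t7 → $t1=(-1)|16=-1
add $t6, $t6, 4 → $t6=108+4=112
sub $t2, $t2, 1 → $t2=5-1=4
cmp $t2, 1  (cmp 4,1)
bgt top: taken
lw $t7, 0($t6) → $t7=M[112]=4
or $t1, $t1, $t7 → $t1=(-1)|4=-1
add $t6, $t6, 4 → $t6=112+4=116
sub $t2, $t2, 1 → $t2=4-1=3
cmp $t2, 1  (cmp 3,1)
bgt top: taken
lw $t7, 0($t6) → $t7=M[116]=-7
or $t1, $t1, $t7 → $t1=(-1)|(-7)=-1
add $t6, $t6, 4 → $t6=116+4=120
sub $t2, $t2, 1 → $t2=3-1=2
cmp $t2, 1  (cmp 2,1)
bgt top: taken
lw $t7, 0($t6) → $t7=M[120]=13
or $t1, $t1, $t7 → $t1=(-1)|13=-1
add $t6, $t6, 4 → $t6=120+4=124
sub $t2, $t2, 1 → $t2=2-1=1
cmp $t2, 1  (cmp 1,1)
bgt top: not taken
and $t1, $t7, 6 → $t1=13&6=4
sw $t1, (120) → M[120]=4
halt.

4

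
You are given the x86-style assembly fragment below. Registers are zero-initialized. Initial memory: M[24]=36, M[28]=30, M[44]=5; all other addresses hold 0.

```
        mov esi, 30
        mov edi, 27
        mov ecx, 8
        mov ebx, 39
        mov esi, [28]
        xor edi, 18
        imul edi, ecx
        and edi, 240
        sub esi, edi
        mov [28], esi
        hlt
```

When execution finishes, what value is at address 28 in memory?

-34

esi=30
edi=27
ecx=8
ebx=39
esi=M[28]=30
edi=27^18=9
edi=9*8=72
edi=72&240=64
esi=30-64=-34
mov [28], esi → M[28]=-34
halt.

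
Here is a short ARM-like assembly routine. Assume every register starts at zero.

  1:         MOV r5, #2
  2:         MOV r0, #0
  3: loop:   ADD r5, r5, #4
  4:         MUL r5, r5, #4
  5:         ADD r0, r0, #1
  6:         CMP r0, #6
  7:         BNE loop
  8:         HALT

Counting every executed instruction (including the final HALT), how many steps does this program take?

r5=2
r0=0
r5=2+4=6
r5=6*4=24
r0=0+1=1
CMP r0, #6  (cmp 1,6)
BNE loop: taken
r5=24+4=28
r5=28*4=112
r0=1+1=2
CMP r0, #6  (cmp 2,6)
BNE loop: taken
r5=112+4=116
r5=116*4=464
r0=2+1=3
CMP r0, #6  (cmp 3,6)
BNE loop: taken
r5=464+4=468
r5=468*4=1872
r0=3+1=4
CMP r0, #6  (cmp 4,6)
BNE loop: taken
r5=1872+4=1876
r5=1876*4=7504
r0=4+1=5
CMP r0, #6  (cmp 5,6)
BNE loop: taken
r5=7504+4=7508
r5=7508*4=30032
r0=5+1=6
CMP r0, #6  (cmp 6,6)
BNE loop: not taken
halt.
Total executed instructions: 33.

33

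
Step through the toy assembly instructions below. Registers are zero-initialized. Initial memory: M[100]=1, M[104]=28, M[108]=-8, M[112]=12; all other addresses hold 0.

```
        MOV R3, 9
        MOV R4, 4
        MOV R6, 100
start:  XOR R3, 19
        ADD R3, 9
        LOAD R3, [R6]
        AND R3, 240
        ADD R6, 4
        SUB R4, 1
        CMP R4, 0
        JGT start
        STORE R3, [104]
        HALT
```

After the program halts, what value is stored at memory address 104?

R3=9
R4=4
R6=100
R3=9^19=26
R3=26+9=35
R3=M[100]=1
R3=1&240=0
R6=100+4=104
R4=4-1=3
CMP R4, 0  (cmp 3,0)
JGT start: taken
R3=0^19=19
R3=19+9=28
R3=M[104]=28
R3=28&240=16
R6=104+4=108
R4=3-1=2
CMP R4, 0  (cmp 2,0)
JGT start: taken
R3=16^19=3
R3=3+9=12
R3=M[108]=-8
R3=(-8)&240=240
R6=108+4=112
R4=2-1=1
CMP R4, 0  (cmp 1,0)
JGT start: taken
R3=240^19=227
R3=227+9=236
R3=M[112]=12
R3=12&240=0
R6=112+4=116
R4=1-1=0
CMP R4, 0  (cmp 0,0)
JGT start: not taken
STORE R3, [104] → M[104]=0
halt.

0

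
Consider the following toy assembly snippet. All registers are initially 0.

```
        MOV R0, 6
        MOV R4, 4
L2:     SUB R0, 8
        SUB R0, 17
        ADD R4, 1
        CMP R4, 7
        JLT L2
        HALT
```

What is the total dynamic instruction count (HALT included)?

after MOV R0, 6: R0=6
after MOV R4, 4: R4=4
after SUB R0, 8: R0=6-8=-2
after SUB R0, 17: R0=(-2)-17=-19
after ADD R4, 1: R4=4+1=5
CMP R4, 7  (cmp 5,7)
JLT L2: taken
after SUB R0, 8: R0=(-19)-8=-27
after SUB R0, 17: R0=(-27)-17=-44
after ADD R4, 1: R4=5+1=6
CMP R4, 7  (cmp 6,7)
JLT L2: taken
after SUB R0, 8: R0=(-44)-8=-52
after SUB R0, 17: R0=(-52)-17=-69
after ADD R4, 1: R4=6+1=7
CMP R4, 7  (cmp 7,7)
JLT L2: not taken
halt.
Total executed instructions: 18.

18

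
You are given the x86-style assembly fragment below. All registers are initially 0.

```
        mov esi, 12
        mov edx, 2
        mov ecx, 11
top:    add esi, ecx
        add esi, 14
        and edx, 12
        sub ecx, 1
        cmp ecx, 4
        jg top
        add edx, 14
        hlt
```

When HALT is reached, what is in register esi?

after mov esi, 12: esi=12
after mov edx, 2: edx=2
after mov ecx, 11: ecx=11
after add esi, ecx: esi=12+11=23
after add esi, 14: esi=23+14=37
after and edx, 12: edx=2&12=0
after sub ecx, 1: ecx=11-1=10
cmp ecx, 4  (cmp 10,4)
jg top: taken
after add esi, ecx: esi=37+10=47
after add esi, 14: esi=47+14=61
after and edx, 12: edx=0&12=0
after sub ecx, 1: ecx=10-1=9
cmp ecx, 4  (cmp 9,4)
jg top: taken
after add esi, ecx: esi=61+9=70
after add esi, 14: esi=70+14=84
after and edx, 12: edx=0&12=0
after sub ecx, 1: ecx=9-1=8
cmp ecx, 4  (cmp 8,4)
jg top: taken
after add esi, ecx: esi=84+8=92
after add esi, 14: esi=92+14=106
after and edx, 12: edx=0&12=0
after sub ecx, 1: ecx=8-1=7
cmp ecx, 4  (cmp 7,4)
jg top: taken
after add esi, ecx: esi=106+7=113
after add esi, 14: esi=113+14=127
after and edx, 12: edx=0&12=0
after sub ecx, 1: ecx=7-1=6
cmp ecx, 4  (cmp 6,4)
jg top: taken
after add esi, ecx: esi=127+6=133
after add esi, 14: esi=133+14=147
after and edx, 12: edx=0&12=0
after sub ecx, 1: ecx=6-1=5
cmp ecx, 4  (cmp 5,4)
jg top: taken
after add esi, ecx: esi=147+5=152
after add esi, 14: esi=152+14=166
after and edx, 12: edx=0&12=0
after sub ecx, 1: ecx=5-1=4
cmp ecx, 4  (cmp 4,4)
jg top: not taken
after add edx, 14: edx=0+14=14
halt.

166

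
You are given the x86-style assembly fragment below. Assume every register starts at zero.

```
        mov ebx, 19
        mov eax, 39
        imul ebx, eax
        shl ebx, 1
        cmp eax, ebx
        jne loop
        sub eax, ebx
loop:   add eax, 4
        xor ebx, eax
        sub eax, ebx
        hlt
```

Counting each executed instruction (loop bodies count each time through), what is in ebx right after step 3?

ebx=19
eax=39
ebx=19*39=741
After step 3: ebx = 741.

741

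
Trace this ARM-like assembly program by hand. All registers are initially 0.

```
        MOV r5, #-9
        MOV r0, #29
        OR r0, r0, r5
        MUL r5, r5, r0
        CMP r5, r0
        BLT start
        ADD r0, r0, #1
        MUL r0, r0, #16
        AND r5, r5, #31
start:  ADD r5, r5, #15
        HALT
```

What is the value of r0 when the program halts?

after MOV r5, #-9: r5=-9
after MOV r0, #29: r0=29
after OR r0, r0, r5: r0=29|(-9)=-1
after MUL r5, r5, r0: r5=(-9)*(-1)=9
CMP r5, r0  (cmp 9,-1)
BLT start: not taken
after ADD r0, r0, #1: r0=(-1)+1=0
after MUL r0, r0, #16: r0=0*16=0
after AND r5, r5, #31: r5=9&31=9
after ADD r5, r5, #15: r5=9+15=24
halt.

0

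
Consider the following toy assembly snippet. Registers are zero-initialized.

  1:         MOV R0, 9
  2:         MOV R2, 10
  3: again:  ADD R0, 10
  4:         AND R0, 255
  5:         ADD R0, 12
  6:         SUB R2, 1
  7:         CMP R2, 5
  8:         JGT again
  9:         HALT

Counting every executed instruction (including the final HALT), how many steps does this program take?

R0=9
R2=10
R0=9+10=19
R0=19&255=19
R0=19+12=31
R2=10-1=9
CMP R2, 5  (cmp 9,5)
JGT again: taken
R0=31+10=41
R0=41&255=41
R0=41+12=53
R2=9-1=8
CMP R2, 5  (cmp 8,5)
JGT again: taken
R0=53+10=63
R0=63&255=63
R0=63+12=75
R2=8-1=7
CMP R2, 5  (cmp 7,5)
JGT again: taken
R0=75+10=85
R0=85&255=85
R0=85+12=97
R2=7-1=6
CMP R2, 5  (cmp 6,5)
JGT again: taken
R0=97+10=107
R0=107&255=107
R0=107+12=119
R2=6-1=5
CMP R2, 5  (cmp 5,5)
JGT again: not taken
halt.
Total executed instructions: 33.

33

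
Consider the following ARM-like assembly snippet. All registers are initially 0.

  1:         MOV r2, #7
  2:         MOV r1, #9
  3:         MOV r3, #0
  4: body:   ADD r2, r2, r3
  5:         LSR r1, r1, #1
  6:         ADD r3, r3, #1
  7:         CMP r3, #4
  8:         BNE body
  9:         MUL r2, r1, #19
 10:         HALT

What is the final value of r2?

0

after MOV r2, #7: r2=7
after MOV r1, #9: r1=9
after MOV r3, #0: r3=0
after ADD r2, r2, r3: r2=7+0=7
after LSR r1, r1, #1: r1=9>>1=4
after ADD r3, r3, #1: r3=0+1=1
CMP r3, #4  (cmp 1,4)
BNE body: taken
after ADD r2, r2, r3: r2=7+1=8
after LSR r1, r1, #1: r1=4>>1=2
after ADD r3, r3, #1: r3=1+1=2
CMP r3, #4  (cmp 2,4)
BNE body: taken
after ADD r2, r2, r3: r2=8+2=10
after LSR r1, r1, #1: r1=2>>1=1
after ADD r3, r3, #1: r3=2+1=3
CMP r3, #4  (cmp 3,4)
BNE body: taken
after ADD r2, r2, r3: r2=10+3=13
after LSR r1, r1, #1: r1=1>>1=0
after ADD r3, r3, #1: r3=3+1=4
CMP r3, #4  (cmp 4,4)
BNE body: not taken
after MUL r2, r1, #19: r2=0*19=0
halt.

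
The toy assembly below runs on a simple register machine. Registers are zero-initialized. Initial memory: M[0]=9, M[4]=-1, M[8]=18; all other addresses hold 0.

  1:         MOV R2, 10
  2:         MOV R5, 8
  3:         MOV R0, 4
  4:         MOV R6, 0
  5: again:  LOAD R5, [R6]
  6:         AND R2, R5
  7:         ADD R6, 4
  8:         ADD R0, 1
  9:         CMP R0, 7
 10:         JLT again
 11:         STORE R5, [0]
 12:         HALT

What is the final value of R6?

MOV R2, 10 → R2=10
MOV R5, 8 → R5=8
MOV R0, 4 → R0=4
MOV R6, 0 → R6=0
LOAD R5, [R6] → R5=M[0]=9
AND R2, R5 → R2=10&9=8
ADD R6, 4 → R6=0+4=4
ADD R0, 1 → R0=4+1=5
CMP R0, 7  (cmp 5,7)
JLT again: taken
LOAD R5, [R6] → R5=M[4]=-1
AND R2, R5 → R2=8&(-1)=8
ADD R6, 4 → R6=4+4=8
ADD R0, 1 → R0=5+1=6
CMP R0, 7  (cmp 6,7)
JLT again: taken
LOAD R5, [R6] → R5=M[8]=18
AND R2, R5 → R2=8&18=0
ADD R6, 4 → R6=8+4=12
ADD R0, 1 → R0=6+1=7
CMP R0, 7  (cmp 7,7)
JLT again: not taken
STORE R5, [0] → M[0]=18
halt.

12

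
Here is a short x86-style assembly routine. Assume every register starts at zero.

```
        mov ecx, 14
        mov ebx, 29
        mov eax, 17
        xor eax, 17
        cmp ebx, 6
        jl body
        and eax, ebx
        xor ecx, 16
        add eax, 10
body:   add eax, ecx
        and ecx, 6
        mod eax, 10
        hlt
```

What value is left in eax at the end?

ecx=14
ebx=29
eax=17
eax=17^17=0
cmp ebx, 6  (cmp 29,6)
jl body: not taken
eax=0&29=0
ecx=14^16=30
eax=0+10=10
eax=10+30=40
ecx=30&6=6
eax=40%10=0
halt.

0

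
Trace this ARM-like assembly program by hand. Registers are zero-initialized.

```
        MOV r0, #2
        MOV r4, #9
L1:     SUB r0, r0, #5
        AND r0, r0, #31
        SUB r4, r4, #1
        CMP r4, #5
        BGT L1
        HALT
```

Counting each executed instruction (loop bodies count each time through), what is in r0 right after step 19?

r0=2
r4=9
r0=2-5=-3
r0=(-3)&31=29
r4=9-1=8
CMP r4, #5  (cmp 8,5)
BGT L1: taken
r0=29-5=24
r0=24&31=24
r4=8-1=7
CMP r4, #5  (cmp 7,5)
BGT L1: taken
r0=24-5=19
r0=19&31=19
r4=7-1=6
CMP r4, #5  (cmp 6,5)
BGT L1: taken
r0=19-5=14
r0=14&31=14
After step 19: r0 = 14.

14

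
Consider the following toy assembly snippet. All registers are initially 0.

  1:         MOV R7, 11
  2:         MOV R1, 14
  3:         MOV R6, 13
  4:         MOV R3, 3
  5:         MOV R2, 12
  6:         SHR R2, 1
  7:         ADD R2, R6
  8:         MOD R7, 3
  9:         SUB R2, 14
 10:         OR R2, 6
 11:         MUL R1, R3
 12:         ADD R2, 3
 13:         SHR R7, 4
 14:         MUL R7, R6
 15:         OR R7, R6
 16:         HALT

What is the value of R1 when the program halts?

MOV R7, 11 → R7=11
MOV R1, 14 → R1=14
MOV R6, 13 → R6=13
MOV R3, 3 → R3=3
MOV R2, 12 → R2=12
SHR R2, 1 → R2=12>>1=6
ADD R2, R6 → R2=6+13=19
MOD R7, 3 → R7=11%3=2
SUB R2, 14 → R2=19-14=5
OR R2, 6 → R2=5|6=7
MUL R1, R3 → R1=14*3=42
ADD R2, 3 → R2=7+3=10
SHR R7, 4 → R7=2>>4=0
MUL R7, R6 → R7=0*13=0
OR R7, R6 → R7=0|13=13
halt.

42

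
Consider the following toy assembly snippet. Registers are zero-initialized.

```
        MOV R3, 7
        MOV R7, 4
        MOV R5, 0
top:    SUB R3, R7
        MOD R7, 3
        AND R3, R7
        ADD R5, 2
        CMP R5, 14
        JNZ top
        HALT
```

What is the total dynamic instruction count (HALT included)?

R3=7
R7=4
R5=0
R3=7-4=3
R7=4%3=1
R3=3&1=1
R5=0+2=2
CMP R5, 14  (cmp 2,14)
JNZ top: taken
R3=1-1=0
R7=1%3=1
R3=0&1=0
R5=2+2=4
CMP R5, 14  (cmp 4,14)
JNZ top: taken
R3=0-1=-1
R7=1%3=1
R3=(-1)&1=1
R5=4+2=6
CMP R5, 14  (cmp 6,14)
JNZ top: taken
R3=1-1=0
R7=1%3=1
R3=0&1=0
R5=6+2=8
CMP R5, 14  (cmp 8,14)
JNZ top: taken
R3=0-1=-1
R7=1%3=1
R3=(-1)&1=1
R5=8+2=10
CMP R5, 14  (cmp 10,14)
JNZ top: taken
R3=1-1=0
R7=1%3=1
R3=0&1=0
R5=10+2=12
CMP R5, 14  (cmp 12,14)
JNZ top: taken
R3=0-1=-1
R7=1%3=1
R3=(-1)&1=1
R5=12+2=14
CMP R5, 14  (cmp 14,14)
JNZ top: not taken
halt.
Total executed instructions: 46.

46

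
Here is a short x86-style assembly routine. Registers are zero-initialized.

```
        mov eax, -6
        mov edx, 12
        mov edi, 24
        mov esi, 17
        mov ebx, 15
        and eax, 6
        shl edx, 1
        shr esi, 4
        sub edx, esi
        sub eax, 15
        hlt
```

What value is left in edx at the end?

eax=-6
edx=12
edi=24
esi=17
ebx=15
eax=(-6)&6=2
edx=12<<1=24
esi=17>>4=1
edx=24-1=23
eax=2-15=-13
halt.

23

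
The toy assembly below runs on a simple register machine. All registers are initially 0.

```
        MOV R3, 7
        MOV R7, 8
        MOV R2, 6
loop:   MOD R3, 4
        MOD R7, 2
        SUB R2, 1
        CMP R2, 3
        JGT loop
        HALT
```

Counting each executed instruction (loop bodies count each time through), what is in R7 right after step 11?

after MOV R3, 7: R3=7
after MOV R7, 8: R7=8
after MOV R2, 6: R2=6
after MOD R3, 4: R3=7%4=3
after MOD R7, 2: R7=8%2=0
after SUB R2, 1: R2=6-1=5
CMP R2, 3  (cmp 5,3)
JGT loop: taken
after MOD R3, 4: R3=3%4=3
after MOD R7, 2: R7=0%2=0
after SUB R2, 1: R2=5-1=4
After step 11: R7 = 0.

0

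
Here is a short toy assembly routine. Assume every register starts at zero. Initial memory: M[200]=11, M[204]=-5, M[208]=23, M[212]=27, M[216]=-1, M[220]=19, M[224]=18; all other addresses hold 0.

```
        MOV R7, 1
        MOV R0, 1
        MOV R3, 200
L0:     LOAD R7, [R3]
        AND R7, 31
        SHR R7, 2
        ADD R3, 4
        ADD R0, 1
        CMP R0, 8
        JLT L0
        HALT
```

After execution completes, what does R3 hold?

R7=1
R0=1
R3=200
R7=M[200]=11
R7=11&31=11
R7=11>>2=2
R3=200+4=204
R0=1+1=2
CMP R0, 8  (cmp 2,8)
JLT L0: taken
R7=M[204]=-5
R7=(-5)&31=27
R7=27>>2=6
R3=204+4=208
R0=2+1=3
CMP R0, 8  (cmp 3,8)
JLT L0: taken
R7=M[208]=23
R7=23&31=23
R7=23>>2=5
R3=208+4=212
R0=3+1=4
CMP R0, 8  (cmp 4,8)
JLT L0: taken
R7=M[212]=27
R7=27&31=27
R7=27>>2=6
R3=212+4=216
R0=4+1=5
CMP R0, 8  (cmp 5,8)
JLT L0: taken
R7=M[216]=-1
R7=(-1)&31=31
R7=31>>2=7
R3=216+4=220
R0=5+1=6
CMP R0, 8  (cmp 6,8)
JLT L0: taken
R7=M[220]=19
R7=19&31=19
R7=19>>2=4
R3=220+4=224
R0=6+1=7
CMP R0, 8  (cmp 7,8)
JLT L0: taken
R7=M[224]=18
R7=18&31=18
R7=18>>2=4
R3=224+4=228
R0=7+1=8
CMP R0, 8  (cmp 8,8)
JLT L0: not taken
halt.

228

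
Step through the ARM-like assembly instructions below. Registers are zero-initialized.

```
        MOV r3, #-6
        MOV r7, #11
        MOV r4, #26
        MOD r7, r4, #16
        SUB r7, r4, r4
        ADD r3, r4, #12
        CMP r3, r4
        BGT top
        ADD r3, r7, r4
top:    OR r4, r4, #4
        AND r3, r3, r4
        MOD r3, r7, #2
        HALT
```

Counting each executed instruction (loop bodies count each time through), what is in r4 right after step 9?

r3=-6
r7=11
r4=26
r7=26%16=10
r7=26-26=0
r3=26+12=38
CMP r3, r4  (cmp 38,26)
BGT top: taken
r4=26|4=30
After step 9: r4 = 30.

30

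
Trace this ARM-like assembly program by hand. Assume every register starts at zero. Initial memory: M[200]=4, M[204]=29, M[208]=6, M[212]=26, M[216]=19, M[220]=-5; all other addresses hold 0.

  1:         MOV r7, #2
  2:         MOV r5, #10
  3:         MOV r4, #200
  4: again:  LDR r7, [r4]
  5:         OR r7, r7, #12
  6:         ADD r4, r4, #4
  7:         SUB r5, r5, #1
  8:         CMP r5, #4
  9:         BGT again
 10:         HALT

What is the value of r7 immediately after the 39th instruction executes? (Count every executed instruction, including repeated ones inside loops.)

MOV r7, #2 → r7=2
MOV r5, #10 → r5=10
MOV r4, #200 → r4=200
LDR r7, [r4] → r7=M[200]=4
OR r7, r7, #12 → r7=4|12=12
ADD r4, r4, #4 → r4=200+4=204
SUB r5, r5, #1 → r5=10-1=9
CMP r5, #4  (cmp 9,4)
BGT again: taken
LDR r7, [r4] → r7=M[204]=29
OR r7, r7, #12 → r7=29|12=29
ADD r4, r4, #4 → r4=204+4=208
SUB r5, r5, #1 → r5=9-1=8
CMP r5, #4  (cmp 8,4)
BGT again: taken
LDR r7, [r4] → r7=M[208]=6
OR r7, r7, #12 → r7=6|12=14
ADD r4, r4, #4 → r4=208+4=212
SUB r5, r5, #1 → r5=8-1=7
CMP r5, #4  (cmp 7,4)
BGT again: taken
LDR r7, [r4] → r7=M[212]=26
OR r7, r7, #12 → r7=26|12=30
ADD r4, r4, #4 → r4=212+4=216
SUB r5, r5, #1 → r5=7-1=6
CMP r5, #4  (cmp 6,4)
BGT again: taken
LDR r7, [r4] → r7=M[216]=19
OR r7, r7, #12 → r7=19|12=31
ADD r4, r4, #4 → r4=216+4=220
SUB r5, r5, #1 → r5=6-1=5
CMP r5, #4  (cmp 5,4)
BGT again: taken
LDR r7, [r4] → r7=M[220]=-5
OR r7, r7, #12 → r7=(-5)|12=-1
ADD r4, r4, #4 → r4=220+4=224
SUB r5, r5, #1 → r5=5-1=4
CMP r5, #4  (cmp 4,4)
BGT again: not taken
After step 39: r7 = -1.

-1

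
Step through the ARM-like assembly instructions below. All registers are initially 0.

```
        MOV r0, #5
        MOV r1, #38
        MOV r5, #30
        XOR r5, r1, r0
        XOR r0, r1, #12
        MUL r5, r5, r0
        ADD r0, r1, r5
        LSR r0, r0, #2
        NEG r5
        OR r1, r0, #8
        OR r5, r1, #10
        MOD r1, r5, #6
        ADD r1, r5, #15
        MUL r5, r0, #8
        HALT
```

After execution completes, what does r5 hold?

3016

MOV r0, #5 → r0=5
MOV r1, #38 → r1=38
MOV r5, #30 → r5=30
XOR r5, r1, r0 → r5=38^5=35
XOR r0, r1, #12 → r0=38^12=42
MUL r5, r5, r0 → r5=35*42=1470
ADD r0, r1, r5 → r0=38+1470=1508
LSR r0, r0, #2 → r0=1508>>2=377
NEG r5 → r5=-(1470)=-1470
OR r1, r0, #8 → r1=377|8=377
OR r5, r1, #10 → r5=377|10=379
MOD r1, r5, #6 → r1=379%6=1
ADD r1, r5, #15 → r1=379+15=394
MUL r5, r0, #8 → r5=377*8=3016
halt.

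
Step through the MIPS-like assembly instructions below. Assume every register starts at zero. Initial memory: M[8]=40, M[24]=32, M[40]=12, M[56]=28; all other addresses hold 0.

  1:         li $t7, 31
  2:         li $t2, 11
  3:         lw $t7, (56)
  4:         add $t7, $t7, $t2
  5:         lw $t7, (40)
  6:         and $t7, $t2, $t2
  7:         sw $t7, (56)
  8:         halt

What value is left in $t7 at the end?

11

li $t7, 31 → $t7=31
li $t2, 11 → $t2=11
lw $t7, (56) → $t7=M[56]=28
add $t7, $t7, $t2 → $t7=28+11=39
lw $t7, (40) → $t7=M[40]=12
and $t7, $t2, $t2 → $t7=11&11=11
sw $t7, (56) → M[56]=11
halt.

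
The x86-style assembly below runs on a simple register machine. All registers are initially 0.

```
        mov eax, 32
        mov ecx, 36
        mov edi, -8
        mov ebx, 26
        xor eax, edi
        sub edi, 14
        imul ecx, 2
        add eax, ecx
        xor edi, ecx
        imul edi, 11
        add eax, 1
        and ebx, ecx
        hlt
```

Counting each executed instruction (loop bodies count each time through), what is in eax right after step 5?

-40

after mov eax, 32: eax=32
after mov ecx, 36: ecx=36
after mov edi, -8: edi=-8
after mov ebx, 26: ebx=26
after xor eax, edi: eax=32^(-8)=-40
After step 5: eax = -40.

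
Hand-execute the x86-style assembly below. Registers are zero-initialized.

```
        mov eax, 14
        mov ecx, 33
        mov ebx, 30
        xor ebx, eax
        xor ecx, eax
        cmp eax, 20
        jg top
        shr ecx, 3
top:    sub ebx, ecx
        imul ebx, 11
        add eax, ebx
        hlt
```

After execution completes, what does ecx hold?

5

mov eax, 14 → eax=14
mov ecx, 33 → ecx=33
mov ebx, 30 → ebx=30
xor ebx, eax → ebx=30^14=16
xor ecx, eax → ecx=33^14=47
cmp eax, 20  (cmp 14,20)
jg top: not taken
shr ecx, 3 → ecx=47>>3=5
sub ebx, ecx → ebx=16-5=11
imul ebx, 11 → ebx=11*11=121
add eax, ebx → eax=14+121=135
halt.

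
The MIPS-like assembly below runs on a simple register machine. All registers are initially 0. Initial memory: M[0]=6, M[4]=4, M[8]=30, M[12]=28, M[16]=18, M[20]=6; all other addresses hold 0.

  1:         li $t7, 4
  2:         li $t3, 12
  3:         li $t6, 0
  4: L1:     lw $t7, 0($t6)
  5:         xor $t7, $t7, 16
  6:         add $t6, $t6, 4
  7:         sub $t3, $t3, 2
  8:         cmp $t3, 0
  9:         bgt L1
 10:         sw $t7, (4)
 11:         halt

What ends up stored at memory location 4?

22

li $t7, 4 → $t7=4
li $t3, 12 → $t3=12
li $t6, 0 → $t6=0
lw $t7, 0($t6) → $t7=M[0]=6
xor $t7, $t7, 16 → $t7=6^16=22
add $t6, $t6, 4 → $t6=0+4=4
sub $t3, $t3, 2 → $t3=12-2=10
cmp $t3, 0  (cmp 10,0)
bgt L1: taken
lw $t7, 0($t6) → $t7=M[4]=4
xor $t7, $t7, 16 → $t7=4^16=20
add $t6, $t6, 4 → $t6=4+4=8
sub $t3, $t3, 2 → $t3=10-2=8
cmp $t3, 0  (cmp 8,0)
bgt L1: taken
lw $t7, 0($t6) → $t7=M[8]=30
xor $t7, $t7, 16 → $t7=30^16=14
add $t6, $t6, 4 → $t6=8+4=12
sub $t3, $t3, 2 → $t3=8-2=6
cmp $t3, 0  (cmp 6,0)
bgt L1: taken
lw $t7, 0($t6) → $t7=M[12]=28
xor $t7, $t7, 16 → $t7=28^16=12
add $t6, $t6, 4 → $t6=12+4=16
sub $t3, $t3, 2 → $t3=6-2=4
cmp $t3, 0  (cmp 4,0)
bgt L1: taken
lw $t7, 0($t6) → $t7=M[16]=18
xor $t7, $t7, 16 → $t7=18^16=2
add $t6, $t6, 4 → $t6=16+4=20
sub $t3, $t3, 2 → $t3=4-2=2
cmp $t3, 0  (cmp 2,0)
bgt L1: taken
lw $t7, 0($t6) → $t7=M[20]=6
xor $t7, $t7, 16 → $t7=6^16=22
add $t6, $t6, 4 → $t6=20+4=24
sub $t3, $t3, 2 → $t3=2-2=0
cmp $t3, 0  (cmp 0,0)
bgt L1: not taken
sw $t7, (4) → M[4]=22
halt.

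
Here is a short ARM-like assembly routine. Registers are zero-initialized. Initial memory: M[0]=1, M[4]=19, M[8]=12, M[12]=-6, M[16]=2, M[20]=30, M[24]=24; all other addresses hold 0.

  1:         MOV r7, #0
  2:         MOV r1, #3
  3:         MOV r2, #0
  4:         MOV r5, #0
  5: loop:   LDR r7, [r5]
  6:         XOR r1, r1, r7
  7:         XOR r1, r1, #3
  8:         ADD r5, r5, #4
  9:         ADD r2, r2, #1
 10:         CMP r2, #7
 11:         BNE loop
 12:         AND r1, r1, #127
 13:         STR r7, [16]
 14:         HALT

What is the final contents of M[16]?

24

MOV r7, #0 → r7=0
MOV r1, #3 → r1=3
MOV r2, #0 → r2=0
MOV r5, #0 → r5=0
LDR r7, [r5] → r7=M[0]=1
XOR r1, r1, r7 → r1=3^1=2
XOR r1, r1, #3 → r1=2^3=1
ADD r5, r5, #4 → r5=0+4=4
ADD r2, r2, #1 → r2=0+1=1
CMP r2, #7  (cmp 1,7)
BNE loop: taken
LDR r7, [r5] → r7=M[4]=19
XOR r1, r1, r7 → r1=1^19=18
XOR r1, r1, #3 → r1=18^3=17
ADD r5, r5, #4 → r5=4+4=8
ADD r2, r2, #1 → r2=1+1=2
CMP r2, #7  (cmp 2,7)
BNE loop: taken
LDR r7, [r5] → r7=M[8]=12
XOR r1, r1, r7 → r1=17^12=29
XOR r1, r1, #3 → r1=29^3=30
ADD r5, r5, #4 → r5=8+4=12
ADD r2, r2, #1 → r2=2+1=3
CMP r2, #7  (cmp 3,7)
BNE loop: taken
LDR r7, [r5] → r7=M[12]=-6
XOR r1, r1, r7 → r1=30^(-6)=-28
XOR r1, r1, #3 → r1=(-28)^3=-25
ADD r5, r5, #4 → r5=12+4=16
ADD r2, r2, #1 → r2=3+1=4
CMP r2, #7  (cmp 4,7)
BNE loop: taken
LDR r7, [r5] → r7=M[16]=2
XOR r1, r1, r7 → r1=(-25)^2=-27
XOR r1, r1, #3 → r1=(-27)^3=-26
ADD r5, r5, #4 → r5=16+4=20
ADD r2, r2, #1 → r2=4+1=5
CMP r2, #7  (cmp 5,7)
BNE loop: taken
LDR r7, [r5] → r7=M[20]=30
XOR r1, r1, r7 → r1=(-26)^30=-8
XOR r1, r1, #3 → r1=(-8)^3=-5
ADD r5, r5, #4 → r5=20+4=24
ADD r2, r2, #1 → r2=5+1=6
CMP r2, #7  (cmp 6,7)
BNE loop: taken
LDR r7, [r5] → r7=M[24]=24
XOR r1, r1, r7 → r1=(-5)^24=-29
XOR r1, r1, #3 → r1=(-29)^3=-32
ADD r5, r5, #4 → r5=24+4=28
ADD r2, r2, #1 → r2=6+1=7
CMP r2, #7  (cmp 7,7)
BNE loop: not taken
AND r1, r1, #127 → r1=(-32)&127=96
STR r7, [16] → M[16]=24
halt.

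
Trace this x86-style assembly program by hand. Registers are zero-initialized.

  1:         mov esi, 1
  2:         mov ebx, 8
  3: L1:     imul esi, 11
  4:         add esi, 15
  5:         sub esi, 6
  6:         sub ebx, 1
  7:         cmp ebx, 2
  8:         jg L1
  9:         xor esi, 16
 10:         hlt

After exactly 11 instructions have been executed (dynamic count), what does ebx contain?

7

mov esi, 1 → esi=1
mov ebx, 8 → ebx=8
imul esi, 11 → esi=1*11=11
add esi, 15 → esi=11+15=26
sub esi, 6 → esi=26-6=20
sub ebx, 1 → ebx=8-1=7
cmp ebx, 2  (cmp 7,2)
jg L1: taken
imul esi, 11 → esi=20*11=220
add esi, 15 → esi=220+15=235
sub esi, 6 → esi=235-6=229
After step 11: ebx = 7.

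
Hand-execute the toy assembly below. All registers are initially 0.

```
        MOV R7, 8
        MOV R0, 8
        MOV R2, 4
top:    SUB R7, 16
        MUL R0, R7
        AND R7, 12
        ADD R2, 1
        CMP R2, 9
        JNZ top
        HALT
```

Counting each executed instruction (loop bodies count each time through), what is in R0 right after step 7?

-64

after MOV R7, 8: R7=8
after MOV R0, 8: R0=8
after MOV R2, 4: R2=4
after SUB R7, 16: R7=8-16=-8
after MUL R0, R7: R0=8*(-8)=-64
after AND R7, 12: R7=(-8)&12=8
after ADD R2, 1: R2=4+1=5
After step 7: R0 = -64.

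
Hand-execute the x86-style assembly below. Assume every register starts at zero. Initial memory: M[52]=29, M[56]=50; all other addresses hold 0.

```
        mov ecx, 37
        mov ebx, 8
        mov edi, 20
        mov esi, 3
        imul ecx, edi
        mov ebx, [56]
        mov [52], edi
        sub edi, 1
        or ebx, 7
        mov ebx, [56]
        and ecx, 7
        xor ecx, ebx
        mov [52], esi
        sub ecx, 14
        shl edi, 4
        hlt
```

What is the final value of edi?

after mov ecx, 37: ecx=37
after mov ebx, 8: ebx=8
after mov edi, 20: edi=20
after mov esi, 3: esi=3
after imul ecx, edi: ecx=37*20=740
after mov ebx, [56]: ebx=M[56]=50
mov [52], edi → M[52]=20
after sub edi, 1: edi=20-1=19
after or ebx, 7: ebx=50|7=55
after mov ebx, [56]: ebx=M[56]=50
after and ecx, 7: ecx=740&7=4
after xor ecx, ebx: ecx=4^50=54
mov [52], esi → M[52]=3
after sub ecx, 14: ecx=54-14=40
after shl edi, 4: edi=19<<4=304
halt.

304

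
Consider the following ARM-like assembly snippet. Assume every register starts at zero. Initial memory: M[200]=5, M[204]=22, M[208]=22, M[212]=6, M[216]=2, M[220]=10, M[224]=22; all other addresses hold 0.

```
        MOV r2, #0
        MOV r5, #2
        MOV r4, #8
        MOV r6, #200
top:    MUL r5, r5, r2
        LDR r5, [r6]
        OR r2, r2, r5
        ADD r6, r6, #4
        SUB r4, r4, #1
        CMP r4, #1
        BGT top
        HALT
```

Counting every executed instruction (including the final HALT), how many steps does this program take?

54

r2=0
r5=2
r4=8
r6=200
r5=2*0=0
r5=M[200]=5
r2=0|5=5
r6=200+4=204
r4=8-1=7
CMP r4, #1  (cmp 7,1)
BGT top: taken
r5=5*5=25
r5=M[204]=22
r2=5|22=23
r6=204+4=208
r4=7-1=6
CMP r4, #1  (cmp 6,1)
BGT top: taken
r5=22*23=506
r5=M[208]=22
r2=23|22=23
r6=208+4=212
r4=6-1=5
CMP r4, #1  (cmp 5,1)
BGT top: taken
r5=22*23=506
r5=M[212]=6
r2=23|6=23
r6=212+4=216
r4=5-1=4
CMP r4, #1  (cmp 4,1)
BGT top: taken
r5=6*23=138
r5=M[216]=2
r2=23|2=23
r6=216+4=220
r4=4-1=3
CMP r4, #1  (cmp 3,1)
BGT top: taken
r5=2*23=46
r5=M[220]=10
r2=23|10=31
r6=220+4=224
r4=3-1=2
CMP r4, #1  (cmp 2,1)
BGT top: taken
r5=10*31=310
r5=M[224]=22
r2=31|22=31
r6=224+4=228
r4=2-1=1
CMP r4, #1  (cmp 1,1)
BGT top: not taken
halt.
Total executed instructions: 54.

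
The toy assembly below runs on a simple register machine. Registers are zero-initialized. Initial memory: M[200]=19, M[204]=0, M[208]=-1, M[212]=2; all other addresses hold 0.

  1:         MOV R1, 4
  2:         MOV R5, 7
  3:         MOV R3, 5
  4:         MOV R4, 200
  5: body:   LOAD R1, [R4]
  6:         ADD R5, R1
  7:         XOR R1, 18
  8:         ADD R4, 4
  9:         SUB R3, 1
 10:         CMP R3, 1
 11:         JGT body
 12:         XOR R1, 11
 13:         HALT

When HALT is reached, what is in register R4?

MOV R1, 4 → R1=4
MOV R5, 7 → R5=7
MOV R3, 5 → R3=5
MOV R4, 200 → R4=200
LOAD R1, [R4] → R1=M[200]=19
ADD R5, R1 → R5=7+19=26
XOR R1, 18 → R1=19^18=1
ADD R4, 4 → R4=200+4=204
SUB R3, 1 → R3=5-1=4
CMP R3, 1  (cmp 4,1)
JGT body: taken
LOAD R1, [R4] → R1=M[204]=0
ADD R5, R1 → R5=26+0=26
XOR R1, 18 → R1=0^18=18
ADD R4, 4 → R4=204+4=208
SUB R3, 1 → R3=4-1=3
CMP R3, 1  (cmp 3,1)
JGT body: taken
LOAD R1, [R4] → R1=M[208]=-1
ADD R5, R1 → R5=26+(-1)=25
XOR R1, 18 → R1=(-1)^18=-19
ADD R4, 4 → R4=208+4=212
SUB R3, 1 → R3=3-1=2
CMP R3, 1  (cmp 2,1)
JGT body: taken
LOAD R1, [R4] → R1=M[212]=2
ADD R5, R1 → R5=25+2=27
XOR R1, 18 → R1=2^18=16
ADD R4, 4 → R4=212+4=216
SUB R3, 1 → R3=2-1=1
CMP R3, 1  (cmp 1,1)
JGT body: not taken
XOR R1, 11 → R1=16^11=27
halt.

216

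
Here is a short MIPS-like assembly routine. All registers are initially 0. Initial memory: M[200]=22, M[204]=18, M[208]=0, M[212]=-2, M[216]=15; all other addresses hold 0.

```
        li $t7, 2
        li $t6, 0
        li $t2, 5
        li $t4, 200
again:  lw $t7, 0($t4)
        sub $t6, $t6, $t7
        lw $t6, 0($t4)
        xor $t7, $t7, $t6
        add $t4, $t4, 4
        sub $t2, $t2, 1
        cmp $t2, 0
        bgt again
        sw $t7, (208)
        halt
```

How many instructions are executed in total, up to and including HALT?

$t7=2
$t6=0
$t2=5
$t4=200
$t7=M[200]=22
$t6=0-22=-22
$t6=M[200]=22
$t7=22^22=0
$t4=200+4=204
$t2=5-1=4
cmp $t2, 0  (cmp 4,0)
bgt again: taken
$t7=M[204]=18
$t6=22-18=4
$t6=M[204]=18
$t7=18^18=0
$t4=204+4=208
$t2=4-1=3
cmp $t2, 0  (cmp 3,0)
bgt again: taken
$t7=M[208]=0
$t6=18-0=18
$t6=M[208]=0
$t7=0^0=0
$t4=208+4=212
$t2=3-1=2
cmp $t2, 0  (cmp 2,0)
bgt again: taken
$t7=M[212]=-2
$t6=0-(-2)=2
$t6=M[212]=-2
$t7=(-2)^(-2)=0
$t4=212+4=216
$t2=2-1=1
cmp $t2, 0  (cmp 1,0)
bgt again: taken
$t7=M[216]=15
$t6=(-2)-15=-17
$t6=M[216]=15
$t7=15^15=0
$t4=216+4=220
$t2=1-1=0
cmp $t2, 0  (cmp 0,0)
bgt again: not taken
sw $t7, (208) → M[208]=0
halt.
Total executed instructions: 46.

46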